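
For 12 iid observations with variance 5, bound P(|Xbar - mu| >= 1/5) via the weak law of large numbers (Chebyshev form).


Var(Xbar) = Var(X)/n = 5/12
Chebyshev: P(|Xbar-mu| >= 1/5) <= Var(Xbar)/(1/5)^2 = (5/12)/(1/25) = 125/12
Bound exceeds 1, so trivial bound: 1

1


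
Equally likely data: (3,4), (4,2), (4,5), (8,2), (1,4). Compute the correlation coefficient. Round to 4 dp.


Cov(X,Y) = -1.6000, Var(X) = 5.2000, Var(Y) = 1.4400
rho = Cov/(sqrt(VarX)*sqrt(VarY)) = -0.5847

-0.5847


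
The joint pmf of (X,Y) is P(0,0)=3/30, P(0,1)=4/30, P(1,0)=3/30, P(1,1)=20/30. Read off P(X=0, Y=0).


Read from table: P(X=0, Y=0) = 3/30 = 1/10

1/10


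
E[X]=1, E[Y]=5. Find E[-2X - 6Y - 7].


E[-2X - 6Y - 7] = -2*E[X] - 6*E[Y] - 7
= (-2)*(1) + (-6)*(5) + (-7)
= -2 - 30 - 7 = -39

-39


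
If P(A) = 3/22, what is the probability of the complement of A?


P(A') = 1 - P(A) = 1 - 3/22 = 19/22

19/22


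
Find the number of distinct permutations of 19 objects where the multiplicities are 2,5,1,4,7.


19! = 121645100408832000
Denominator: 2!=2 * 5!=120 * 1!=1 * 4!=24 * 7!=5040
Coefficient = 121645100408832000 / 29030400 = 4190266080

4190266080


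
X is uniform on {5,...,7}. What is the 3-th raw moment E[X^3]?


E[X^3] = (1/3) * sum(x^3 for x=5..7)
= 684/3 = 228

228


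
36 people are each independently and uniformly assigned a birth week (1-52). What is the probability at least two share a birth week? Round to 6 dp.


P(all different) = prod((52-i)/52 for i=0..35) = 0.000000
P(at least one match) = 1 - 0.000000 = 1.000000

1.000000


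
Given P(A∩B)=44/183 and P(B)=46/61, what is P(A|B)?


P(A|B) = P(A∩B)/P(B) = (44/183)/(138/183) = 44/138 = 22/69

22/69


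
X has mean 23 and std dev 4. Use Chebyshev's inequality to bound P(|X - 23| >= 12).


k = 12/4 = 3
Chebyshev: P(|X-mu| >= k*sigma) <= 1/k^2 = 1/3^2 = 1/9

1/9


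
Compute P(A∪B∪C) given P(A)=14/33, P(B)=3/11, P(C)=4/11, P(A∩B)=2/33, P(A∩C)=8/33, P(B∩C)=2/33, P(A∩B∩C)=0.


P(A∪B∪C) = P(A)+P(B)+P(C) - P(AB)-P(AC)-P(BC) + P(ABC)
= 14/33+3/11+4/11 - 2/33-8/33-2/33 + 0
= 23/33

23/33


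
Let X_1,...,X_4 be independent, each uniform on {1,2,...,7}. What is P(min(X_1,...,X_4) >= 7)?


P(min >= 7) = P(all X_i >= 7) = (P(X_1 >= 7))^4
= (1/7)^4 = 1/2401

1/2401


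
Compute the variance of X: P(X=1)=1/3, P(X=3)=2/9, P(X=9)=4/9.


E[X] = 5, E[X^2] = 115/3
Var(X) = E[X^2] - (E[X])^2 = 115/3 - (5)^2 = 40/3

40/3


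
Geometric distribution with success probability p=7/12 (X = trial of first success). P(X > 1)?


P(X > 1) = P(first 1 trials all fail) = (1-p)^1 = (5/12)^1 = 5/12

5/12


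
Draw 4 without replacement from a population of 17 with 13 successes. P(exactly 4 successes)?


P(X=4) = C(13,4)*C(4,0) / C(17,4)
= 715*1 / 2380
= 715/2380 = 143/476

143/476


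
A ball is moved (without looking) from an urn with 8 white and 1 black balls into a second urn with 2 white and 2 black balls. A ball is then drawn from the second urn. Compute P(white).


P(transfer white) = 8/9; P(transfer black) = 1/9
If white transferred: Urn II has 3 white of 5, so P(white|white moved) = 3/5
If black transferred: Urn II has 2 white of 5, so P(white|black moved) = 2/5
By total probability: P(white) = 8/9*3/5 + 1/9*2/5 = 26/45

26/45


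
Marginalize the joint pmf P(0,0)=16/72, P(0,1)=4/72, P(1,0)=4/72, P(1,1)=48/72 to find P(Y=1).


P(Y=1) = P(0,1)+P(1,1) = 4/72 + 48/72 = 52/72 = 13/18

13/18


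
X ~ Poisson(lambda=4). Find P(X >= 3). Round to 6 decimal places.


P(X>=3) = 1 - P(X<=2) = 1 - (e^(-4)*4^0/0! + e^(-4)*4^1/1! + e^(-4)*4^2/2!)
≈ 1 - (0.0183156389 + 0.0732625556 + 0.1465251111)
= 1 - 0.2381033056 = 0.7618966944
≈ 0.761897

0.761897


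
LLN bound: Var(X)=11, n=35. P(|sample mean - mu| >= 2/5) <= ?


Var(Xbar) = Var(X)/n = 11/35
Chebyshev: P(|Xbar-mu| >= 2/5) <= Var(Xbar)/(2/5)^2 = (11/35)/(4/25) = 55/28
Bound exceeds 1, so trivial bound: 1

1


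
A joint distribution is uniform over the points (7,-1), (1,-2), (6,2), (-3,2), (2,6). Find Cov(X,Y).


E[X]=13/5, E[Y]=7/5, E[XY]=9/5
Cov(X,Y) = E[XY] - E[X]E[Y] = 9/5 - 13/5*7/5 = -46/25

-46/25


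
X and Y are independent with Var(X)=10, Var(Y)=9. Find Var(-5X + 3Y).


Independence => Cov(X,Y)=0
Var(-5X + 3Y) = (-5)^2*Var(X) + 3^2*Var(Y)
= 25*10 + 9*9 = 331

331


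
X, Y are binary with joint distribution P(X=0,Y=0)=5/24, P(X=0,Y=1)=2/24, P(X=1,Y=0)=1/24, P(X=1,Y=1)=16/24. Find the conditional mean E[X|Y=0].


P(Y=0) = 6/24
E[X|Y=0] = (0*5 + 1*1)/6 = 1/6

1/6


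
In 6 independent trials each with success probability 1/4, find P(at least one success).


P(at least one) = 1 - P(none)
P(none) = (1 - 1/4)^6 = (3/4)^6 = 729/4096
P(at least one) = 1 - 729/4096 = 3367/4096

3367/4096


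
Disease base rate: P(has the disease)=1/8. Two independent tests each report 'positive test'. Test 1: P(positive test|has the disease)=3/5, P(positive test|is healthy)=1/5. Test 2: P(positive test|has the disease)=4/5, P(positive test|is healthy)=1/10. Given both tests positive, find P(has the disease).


After test 1: P(+) = 3/5*1/8 + 1/5*7/8 = 1/4
P(B|+) = (3/40)/(1/4) = 3/10
After test 2 (use post1 as new prior): P(+) = 4/5*3/10 + 1/10*7/10 = 31/100
P(B|+,+) = (6/25)/(31/100) = 24/31

24/31


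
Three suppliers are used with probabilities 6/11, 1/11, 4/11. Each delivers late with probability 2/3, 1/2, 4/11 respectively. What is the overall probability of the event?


P(A) = P(A|B1)P(B1) + P(A|B2)P(B2) + P(A|B3)P(B3)
= 2/3*6/11 + 1/2*1/11 + 4/11*4/11
= 4/11 + 1/22 + 16/121 = 131/242

131/242


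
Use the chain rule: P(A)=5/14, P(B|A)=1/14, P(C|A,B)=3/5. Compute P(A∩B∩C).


P(A∩B∩C) = P(A) * P(B|A) * P(C|A∩B)
= 5/14 * 1/14 * 3/5
= 5/196 * 3/5 = 3/196

3/196


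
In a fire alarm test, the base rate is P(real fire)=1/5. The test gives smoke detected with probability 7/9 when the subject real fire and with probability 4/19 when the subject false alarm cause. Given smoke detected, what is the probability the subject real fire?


P(A) = P(A|B)P(B) + P(A|B')P(B') = 7/9*1/5 + 4/19*4/5 = 277/855
P(B|A) = P(A|B)P(B)/P(A) = (7/45)/(277/855) = 133/277

133/277


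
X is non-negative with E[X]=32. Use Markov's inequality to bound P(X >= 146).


Markov: P(X >= a) <= E[X]/a
P(X >= 146) <= 32/146 = 16/73

16/73


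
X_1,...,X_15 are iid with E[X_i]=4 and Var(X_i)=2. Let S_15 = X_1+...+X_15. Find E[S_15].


E[S_n] = n*E[X_1] = 15*4 = 60

60


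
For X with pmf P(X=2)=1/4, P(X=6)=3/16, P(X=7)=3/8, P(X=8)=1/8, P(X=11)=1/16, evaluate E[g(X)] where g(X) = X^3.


E[X^3] = sum(g(x)*P(x))
= 8*1/4 + 216*3/16 + 343*3/8 + 512*1/8 + 1331*1/16
= 5093/16

5093/16


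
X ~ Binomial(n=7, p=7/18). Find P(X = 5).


P(X=5) = C(7,5) * p^5 * (1-p)^2
= 21 * 16807/1889568 * 121/324
= 14235529/204073344

14235529/204073344


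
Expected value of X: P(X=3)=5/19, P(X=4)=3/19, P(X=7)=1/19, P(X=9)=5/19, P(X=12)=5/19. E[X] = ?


E[X] = sum(x * P(x))
= 3*5/19 + 4*3/19 + 7*1/19 + 9*5/19 + 12*5/19
= 139/19

139/19


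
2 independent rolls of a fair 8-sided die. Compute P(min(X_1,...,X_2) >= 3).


P(min >= 3) = P(all X_i >= 3) = (P(X_1 >= 3))^2
= (6/8)^2 = (3/4)^2 = 9/16

9/16


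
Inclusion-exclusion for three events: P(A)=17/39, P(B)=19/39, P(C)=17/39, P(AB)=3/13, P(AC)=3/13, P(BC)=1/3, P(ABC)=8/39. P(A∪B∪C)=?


P(A∪B∪C) = P(A)+P(B)+P(C) - P(AB)-P(AC)-P(BC) + P(ABC)
= 17/39+19/39+17/39 - 3/13-3/13-1/3 + 8/39
= 10/13

10/13


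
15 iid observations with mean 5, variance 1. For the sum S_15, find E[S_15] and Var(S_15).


E[S_n] = n*mu = 15*5 = 75
Var(S_n) = n*sigma^2 = 15*1 = 15

E[S_15]=75, Var(S_15)=15


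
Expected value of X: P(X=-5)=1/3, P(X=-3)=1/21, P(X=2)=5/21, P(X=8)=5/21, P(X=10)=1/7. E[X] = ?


E[X] = sum(x * P(x))
= -5*1/3 - 3*1/21 + 2*5/21 + 8*5/21 + 10*1/7
= 2

2


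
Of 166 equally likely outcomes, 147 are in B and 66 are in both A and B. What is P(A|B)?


P(A|B) = P(A∩B)/P(B) = (66/166)/(147/166) = 66/147 = 22/49

22/49


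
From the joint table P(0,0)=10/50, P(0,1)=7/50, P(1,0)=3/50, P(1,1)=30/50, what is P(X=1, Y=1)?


Read from table: P(X=1, Y=1) = 30/50 = 3/5

3/5


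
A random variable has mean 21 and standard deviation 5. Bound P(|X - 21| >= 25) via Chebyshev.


k = 25/5 = 5
Chebyshev: P(|X-mu| >= k*sigma) <= 1/k^2 = 1/5^2 = 1/25

1/25


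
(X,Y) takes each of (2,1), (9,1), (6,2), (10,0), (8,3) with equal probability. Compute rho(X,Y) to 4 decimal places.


Cov(X,Y) = -0.4000, Var(X) = 8.0000, Var(Y) = 1.0400
rho = Cov/(sqrt(VarX)*sqrt(VarY)) = -0.1387

-0.1387


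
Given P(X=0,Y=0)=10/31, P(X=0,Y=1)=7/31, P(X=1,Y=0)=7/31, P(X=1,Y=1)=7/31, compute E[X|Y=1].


P(Y=1) = 14/31
E[X|Y=1] = (0*7 + 1*7)/14 = 7/14 = 1/2

1/2


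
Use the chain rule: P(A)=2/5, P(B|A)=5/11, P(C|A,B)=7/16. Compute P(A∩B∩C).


P(A∩B∩C) = P(A) * P(B|A) * P(C|A∩B)
= 2/5 * 5/11 * 7/16
= 2/11 * 7/16 = 7/88

7/88


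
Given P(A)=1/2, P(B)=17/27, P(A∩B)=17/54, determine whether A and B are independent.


P(A)*P(B) = 1/2*17/27 = 17/54
P(A∩B) = 17/54, which equals P(A)P(B), so independent

Yes, A and B are independent


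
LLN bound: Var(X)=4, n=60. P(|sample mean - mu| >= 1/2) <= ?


Var(Xbar) = Var(X)/n = 4/60
Chebyshev: P(|Xbar-mu| >= 1/2) <= Var(Xbar)/(1/2)^2 = (1/15)/(1/4) = 4/15

4/15


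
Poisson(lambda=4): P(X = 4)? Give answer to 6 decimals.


P(X=4) = e^(-4) * 4^4 / 4!
≈ 0.01831563889 * 256 / 24
≈ 0.195367

0.195367


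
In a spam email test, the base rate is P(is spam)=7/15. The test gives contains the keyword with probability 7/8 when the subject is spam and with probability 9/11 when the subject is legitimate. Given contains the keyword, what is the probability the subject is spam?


P(A) = P(A|B)P(B) + P(A|B')P(B') = 7/8*7/15 + 9/11*8/15 = 223/264
P(B|A) = P(A|B)P(B)/P(A) = (49/120)/(223/264) = 539/1115

539/1115


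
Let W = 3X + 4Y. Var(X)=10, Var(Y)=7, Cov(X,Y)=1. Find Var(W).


Var(3X + 4Y) = 3^2*Var(X) + 4^2*Var(Y) + 2*3*4*Cov(X,Y)
= 9*10 + 16*7 + 24*1
= 90 + 112 + 24 = 226

226


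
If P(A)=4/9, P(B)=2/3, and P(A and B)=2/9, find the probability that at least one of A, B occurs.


P(A∪B) = P(A) + P(B) - P(A∩B)
= 4/9 + 2/3 - 2/9 = 8/9

8/9


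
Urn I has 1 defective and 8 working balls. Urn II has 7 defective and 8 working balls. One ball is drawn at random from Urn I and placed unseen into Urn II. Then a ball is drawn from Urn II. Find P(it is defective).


P(transfer defective) = 1/9; P(transfer working) = 8/9
If defective transferred: Urn II has 8 defective of 16, so P(defective|defective moved) = 1/2
If working transferred: Urn II has 7 defective of 16, so P(defective|working moved) = 7/16
By total probability: P(defective) = 1/9*1/2 + 8/9*7/16 = 4/9

4/9


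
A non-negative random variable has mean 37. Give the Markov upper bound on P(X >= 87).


Markov: P(X >= a) <= E[X]/a
P(X >= 87) <= 37/87

37/87


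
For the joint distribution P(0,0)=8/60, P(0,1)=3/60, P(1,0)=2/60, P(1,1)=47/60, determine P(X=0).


P(X=0) = P(0,0)+P(0,1) = 8/60 + 3/60 = 11/60

11/60


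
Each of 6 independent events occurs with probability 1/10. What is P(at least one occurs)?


P(at least one) = 1 - P(none)
P(none) = (1 - 1/10)^6 = (9/10)^6 = 531441/1000000
P(at least one) = 1 - 531441/1000000 = 468559/1000000

468559/1000000


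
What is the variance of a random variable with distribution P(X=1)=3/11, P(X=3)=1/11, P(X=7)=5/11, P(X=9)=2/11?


E[X] = 59/11, E[X^2] = 419/11
Var(X) = E[X^2] - (E[X])^2 = 419/11 - (59/11)^2 = 1128/121

1128/121


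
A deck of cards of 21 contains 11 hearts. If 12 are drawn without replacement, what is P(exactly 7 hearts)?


P(X=7) = C(11,7)*C(10,5) / C(21,12)
= 330*252 / 293930
= 83160/293930 = 1188/4199

1188/4199


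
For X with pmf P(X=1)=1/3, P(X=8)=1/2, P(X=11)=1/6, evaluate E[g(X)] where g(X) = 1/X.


E[1/X] = sum(g(x)*P(x))
= 1*1/3 + 1/8*1/2 + 1/11*1/6
= 217/528

217/528


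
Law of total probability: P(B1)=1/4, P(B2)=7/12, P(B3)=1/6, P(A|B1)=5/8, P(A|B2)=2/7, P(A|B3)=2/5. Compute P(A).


P(A) = P(A|B1)P(B1) + P(A|B2)P(B2) + P(A|B3)P(B3)
= 5/8*1/4 + 2/7*7/12 + 2/5*1/6
= 5/32 + 1/6 + 1/15 = 187/480

187/480


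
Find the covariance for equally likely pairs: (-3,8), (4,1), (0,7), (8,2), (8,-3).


E[X]=17/5, E[Y]=3, E[XY]=-28/5
Cov(X,Y) = E[XY] - E[X]E[Y] = -28/5 - 17/5*3 = -79/5

-79/5


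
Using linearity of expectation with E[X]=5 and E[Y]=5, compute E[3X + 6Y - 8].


E[3X + 6Y - 8] = 3*E[X] + 6*E[Y] - 8
= (3)*(5) + (6)*(5) + (-8)
= 15 + 30 - 8 = 37

37


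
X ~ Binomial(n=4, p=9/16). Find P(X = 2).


P(X=2) = C(4,2) * p^2 * (1-p)^2
= 6 * 81/256 * 49/256
= 11907/32768

11907/32768


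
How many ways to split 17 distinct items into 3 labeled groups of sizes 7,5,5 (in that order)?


17! = 355687428096000
Denominator: 7!=5040 * 5!=120 * 5!=120
Coefficient = 355687428096000 / 72576000 = 4900896

4900896


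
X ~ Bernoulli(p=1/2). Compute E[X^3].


For Bernoulli: X in {0,1}
E[X^3] = 0^3*(1-1/2) + 1^3*1/2 = 1/2

1/2


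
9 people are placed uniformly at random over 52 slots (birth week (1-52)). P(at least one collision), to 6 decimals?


P(all different) = prod((52-i)/52 for i=0..8) = 0.480255
P(at least one match) = 1 - 0.480255 = 0.519745

0.519745


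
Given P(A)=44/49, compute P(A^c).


P(A') = 1 - P(A) = 1 - 44/49 = 5/49

5/49


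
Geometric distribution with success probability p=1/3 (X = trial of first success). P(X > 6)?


P(X > 6) = P(first 6 trials all fail) = (1-p)^6 = (2/3)^6 = 64/729

64/729


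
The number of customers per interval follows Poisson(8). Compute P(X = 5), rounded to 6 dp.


P(X=5) = e^(-8) * 8^5 / 5!
≈ 0.0003354626279 * 32768 / 120
≈ 0.091604

0.091604


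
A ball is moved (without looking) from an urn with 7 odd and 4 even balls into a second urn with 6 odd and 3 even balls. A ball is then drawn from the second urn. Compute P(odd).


P(transfer odd) = 7/11; P(transfer even) = 4/11
If odd transferred: Urn II has 7 odd of 10, so P(odd|odd moved) = 7/10
If even transferred: Urn II has 6 odd of 10, so P(odd|even moved) = 3/5
By total probability: P(odd) = 7/11*7/10 + 4/11*3/5 = 73/110

73/110


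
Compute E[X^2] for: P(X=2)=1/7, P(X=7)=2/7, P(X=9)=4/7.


E[X^2] = sum(x^2 * P(x))
= 4*1/7 + 49*2/7 + 81*4/7
= 426/7

426/7


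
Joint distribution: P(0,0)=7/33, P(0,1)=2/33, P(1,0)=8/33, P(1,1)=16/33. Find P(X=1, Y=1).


Read from table: P(X=1, Y=1) = 16/33

16/33


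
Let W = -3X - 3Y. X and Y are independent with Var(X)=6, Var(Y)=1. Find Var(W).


Independence => Cov(X,Y)=0
Var(-3X - 3Y) = (-3)^2*Var(X) + (-3)^2*Var(Y)
= 9*6 + 9*1 = 63

63


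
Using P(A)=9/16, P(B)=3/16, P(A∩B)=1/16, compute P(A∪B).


P(A∪B) = P(A) + P(B) - P(A∩B)
= 9/16 + 3/16 - 1/16 = 11/16

11/16


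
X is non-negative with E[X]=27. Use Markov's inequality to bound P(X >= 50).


Markov: P(X >= a) <= E[X]/a
P(X >= 50) <= 27/50

27/50


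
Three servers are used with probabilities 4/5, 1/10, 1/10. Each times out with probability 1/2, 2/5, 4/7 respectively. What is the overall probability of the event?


P(A) = P(A|B1)P(B1) + P(A|B2)P(B2) + P(A|B3)P(B3)
= 1/2*4/5 + 2/5*1/10 + 4/7*1/10
= 2/5 + 1/25 + 2/35 = 87/175

87/175


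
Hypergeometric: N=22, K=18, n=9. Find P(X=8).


P(X=8) = C(18,8)*C(4,1) / C(22,9)
= 43758*4 / 497420
= 175032/497420 = 234/665

234/665


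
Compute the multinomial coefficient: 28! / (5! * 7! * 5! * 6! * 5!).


28! = 304888344611713860501504000000
Denominator: 5!=120 * 7!=5040 * 5!=120 * 6!=720 * 5!=120
Coefficient = 304888344611713860501504000000 / 6270566400000 = 48622137963759360

48622137963759360


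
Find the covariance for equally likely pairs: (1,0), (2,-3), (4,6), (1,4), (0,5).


E[X]=8/5, E[Y]=12/5, E[XY]=22/5
Cov(X,Y) = E[XY] - E[X]E[Y] = 22/5 - 8/5*12/5 = 14/25

14/25


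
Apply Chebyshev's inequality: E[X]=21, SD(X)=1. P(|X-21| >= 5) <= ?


k = 5/1 = 5
Chebyshev: P(|X-mu| >= k*sigma) <= 1/k^2 = 1/5^2 = 1/25

1/25


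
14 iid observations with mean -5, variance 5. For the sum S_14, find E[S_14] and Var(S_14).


E[S_n] = n*mu = 14*-5 = -70
Var(S_n) = n*sigma^2 = 14*5 = 70

E[S_14]=-70, Var(S_14)=70


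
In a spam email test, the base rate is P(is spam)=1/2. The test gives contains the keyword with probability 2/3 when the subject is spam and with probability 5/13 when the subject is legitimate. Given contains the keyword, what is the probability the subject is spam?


P(A) = P(A|B)P(B) + P(A|B')P(B') = 2/3*1/2 + 5/13*1/2 = 41/78
P(B|A) = P(A|B)P(B)/P(A) = (1/3)/(41/78) = 26/41

26/41


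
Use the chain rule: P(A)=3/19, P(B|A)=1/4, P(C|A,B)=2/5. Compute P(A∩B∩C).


P(A∩B∩C) = P(A) * P(B|A) * P(C|A∩B)
= 3/19 * 1/4 * 2/5
= 3/76 * 2/5 = 3/190

3/190


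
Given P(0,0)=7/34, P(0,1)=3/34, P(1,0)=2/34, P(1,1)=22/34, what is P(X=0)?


P(X=0) = P(0,0)+P(0,1) = 7/34 + 3/34 = 10/34 = 5/17

5/17


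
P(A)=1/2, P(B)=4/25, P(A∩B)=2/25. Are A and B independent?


P(A)*P(B) = 1/2*4/25 = 2/25
P(A∩B) = 2/25, which equals P(A)P(B), so independent

Yes, A and B are independent


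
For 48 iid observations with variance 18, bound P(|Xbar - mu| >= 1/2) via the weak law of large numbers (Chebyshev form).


Var(Xbar) = Var(X)/n = 18/48
Chebyshev: P(|Xbar-mu| >= 1/2) <= Var(Xbar)/(1/2)^2 = (3/8)/(1/4) = 3/2
Bound exceeds 1, so trivial bound: 1

1


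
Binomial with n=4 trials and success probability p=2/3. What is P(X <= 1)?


P(X<=1) = P(X=0) + P(X=1)
= 1/81 + 8/81
= 1/9

1/9


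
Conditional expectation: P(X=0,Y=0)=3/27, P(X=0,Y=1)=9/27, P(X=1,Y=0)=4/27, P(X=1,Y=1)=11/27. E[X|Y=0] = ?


P(Y=0) = 7/27
E[X|Y=0] = (0*3 + 1*4)/7 = 4/7

4/7


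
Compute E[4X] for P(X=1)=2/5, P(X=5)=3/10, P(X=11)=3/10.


E[4X] = sum(g(x)*P(x))
= 4*2/5 + 20*3/10 + 44*3/10
= 104/5

104/5


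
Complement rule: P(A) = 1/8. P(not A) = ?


P(A') = 1 - P(A) = 1 - 1/8 = 7/8

7/8


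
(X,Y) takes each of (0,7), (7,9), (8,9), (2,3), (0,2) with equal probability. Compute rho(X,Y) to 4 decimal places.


Cov(X,Y) = 7.8000, Var(X) = 11.8400, Var(Y) = 8.8000
rho = Cov/(sqrt(VarX)*sqrt(VarY)) = 0.7641

0.7641


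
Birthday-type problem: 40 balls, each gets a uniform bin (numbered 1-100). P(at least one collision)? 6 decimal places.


P(all different) = prod((100-i)/100 for i=0..39) = 0.000112
P(at least one match) = 1 - 0.000112 = 0.999888

0.999888


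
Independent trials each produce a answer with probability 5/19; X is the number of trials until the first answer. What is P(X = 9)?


P(X=9) = (1-p)^8 * p = (14/19)^8 * 5/19
= 1475789056/16983563041 * 5/19 = 7378945280/322687697779

7378945280/322687697779


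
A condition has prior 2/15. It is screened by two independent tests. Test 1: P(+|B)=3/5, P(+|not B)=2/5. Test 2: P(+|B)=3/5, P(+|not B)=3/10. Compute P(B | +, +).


After test 1: P(+) = 3/5*2/15 + 2/5*13/15 = 32/75
P(B|+) = (2/25)/(32/75) = 3/16
After test 2 (use post1 as new prior): P(+) = 3/5*3/16 + 3/10*13/16 = 57/160
P(B|+,+) = (9/80)/(57/160) = 6/19

6/19


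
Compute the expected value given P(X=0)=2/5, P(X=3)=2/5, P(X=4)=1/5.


E[X] = sum(x * P(x))
= 0*2/5 + 3*2/5 + 4*1/5
= 2

2


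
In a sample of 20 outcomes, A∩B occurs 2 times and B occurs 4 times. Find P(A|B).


P(A|B) = P(A∩B)/P(B) = (2/20)/(4/20) = 2/4 = 1/2

1/2


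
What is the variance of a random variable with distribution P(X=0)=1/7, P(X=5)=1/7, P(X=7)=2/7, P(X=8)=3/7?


E[X] = 43/7, E[X^2] = 45
Var(X) = E[X^2] - (E[X])^2 = 45 - (43/7)^2 = 356/49

356/49


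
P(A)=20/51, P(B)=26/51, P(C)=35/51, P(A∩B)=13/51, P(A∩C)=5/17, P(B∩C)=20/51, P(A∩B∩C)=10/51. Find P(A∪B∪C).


P(A∪B∪C) = P(A)+P(B)+P(C) - P(AB)-P(AC)-P(BC) + P(ABC)
= 20/51+26/51+35/51 - 13/51-5/17-20/51 + 10/51
= 43/51

43/51


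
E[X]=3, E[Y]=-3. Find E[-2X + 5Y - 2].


E[-2X + 5Y - 2] = -2*E[X] + 5*E[Y] - 2
= (-2)*(3) + (5)*(-3) + (-2)
= -6 - 15 - 2 = -23

-23


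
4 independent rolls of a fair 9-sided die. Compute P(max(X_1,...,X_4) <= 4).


P(max <= 4) = P(all X_i <= 4) = (P(X_1 <= 4))^4
= (4/9)^4 = 256/6561

256/6561


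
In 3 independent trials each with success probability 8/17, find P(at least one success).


P(at least one) = 1 - P(none)
P(none) = (1 - 8/17)^3 = (9/17)^3 = 729/4913
P(at least one) = 1 - 729/4913 = 4184/4913

4184/4913


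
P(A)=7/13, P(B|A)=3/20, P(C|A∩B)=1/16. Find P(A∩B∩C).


P(A∩B∩C) = P(A) * P(B|A) * P(C|A∩B)
= 7/13 * 3/20 * 1/16
= 21/260 * 1/16 = 21/4160

21/4160


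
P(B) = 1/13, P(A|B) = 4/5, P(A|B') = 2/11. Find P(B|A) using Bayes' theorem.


P(A) = P(A|B)P(B) + P(A|B')P(B') = 4/5*1/13 + 2/11*12/13 = 164/715
P(B|A) = P(A|B)P(B)/P(A) = (4/65)/(164/715) = 11/41

11/41


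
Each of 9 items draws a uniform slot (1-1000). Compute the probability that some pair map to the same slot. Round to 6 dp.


P(all different) = prod((1000-i)/1000 for i=0..8) = 0.964541
P(at least one match) = 1 - 0.964541 = 0.035459

0.035459


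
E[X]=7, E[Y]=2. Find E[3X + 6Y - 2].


E[3X + 6Y - 2] = 3*E[X] + 6*E[Y] - 2
= (3)*(7) + (6)*(2) + (-2)
= 21 + 12 - 2 = 31

31


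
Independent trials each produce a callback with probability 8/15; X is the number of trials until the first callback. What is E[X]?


For geometric (trials until first success), E[X] = 1/p = 1/(8/15) = 15/8

15/8


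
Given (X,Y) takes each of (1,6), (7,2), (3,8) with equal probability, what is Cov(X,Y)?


E[X]=11/3, E[Y]=16/3, E[XY]=44/3
Cov(X,Y) = E[XY] - E[X]E[Y] = 44/3 - 11/3*16/3 = -44/9

-44/9


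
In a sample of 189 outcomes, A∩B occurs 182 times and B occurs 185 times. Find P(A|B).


P(A|B) = P(A∩B)/P(B) = (182/189)/(185/189) = 182/185

182/185


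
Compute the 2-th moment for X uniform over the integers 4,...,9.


E[X^2] = (1/6) * sum(x^2 for x=4..9)
= 271/6

271/6


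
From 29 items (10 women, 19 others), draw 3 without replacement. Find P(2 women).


P(X=2) = C(10,2)*C(19,1) / C(29,3)
= 45*19 / 3654
= 855/3654 = 95/406

95/406


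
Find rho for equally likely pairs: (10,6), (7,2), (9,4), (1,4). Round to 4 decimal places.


Cov(X,Y) = 1.5000, Var(X) = 12.1875, Var(Y) = 2.0000
rho = Cov/(sqrt(VarX)*sqrt(VarY)) = 0.3038

0.3038


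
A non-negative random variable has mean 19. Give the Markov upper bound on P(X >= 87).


Markov: P(X >= a) <= E[X]/a
P(X >= 87) <= 19/87

19/87


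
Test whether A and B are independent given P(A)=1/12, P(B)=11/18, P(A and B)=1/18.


P(A)*P(B) = 1/12*11/18 = 11/216
P(A∩B) = 1/18 != 11/216, so not independent

No, A and B are not independent


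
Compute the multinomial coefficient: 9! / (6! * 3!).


9! = 362880
Denominator: 6!=720 * 3!=6
Coefficient = 362880 / 4320 = 84

84


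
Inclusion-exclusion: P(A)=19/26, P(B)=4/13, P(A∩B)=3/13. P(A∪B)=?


P(A∪B) = P(A) + P(B) - P(A∩B)
= 19/26 + 4/13 - 3/13 = 21/26

21/26


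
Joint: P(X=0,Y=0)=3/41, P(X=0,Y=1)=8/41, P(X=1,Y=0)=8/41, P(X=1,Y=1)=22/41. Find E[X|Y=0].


P(Y=0) = 11/41
E[X|Y=0] = (0*3 + 1*8)/11 = 8/11

8/11


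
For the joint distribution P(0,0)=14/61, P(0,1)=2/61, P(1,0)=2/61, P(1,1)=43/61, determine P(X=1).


P(X=1) = P(1,0)+P(1,1) = 2/61 + 43/61 = 45/61

45/61


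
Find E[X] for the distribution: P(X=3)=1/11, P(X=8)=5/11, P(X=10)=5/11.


E[X] = sum(x * P(x))
= 3*1/11 + 8*5/11 + 10*5/11
= 93/11

93/11


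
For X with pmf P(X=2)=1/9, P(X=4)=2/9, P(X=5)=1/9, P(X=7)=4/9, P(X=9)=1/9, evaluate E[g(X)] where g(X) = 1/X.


E[1/X] = sum(g(x)*P(x))
= 1/2*1/9 + 1/4*2/9 + 1/5*1/9 + 1/7*4/9 + 1/9*1/9
= 593/2835

593/2835


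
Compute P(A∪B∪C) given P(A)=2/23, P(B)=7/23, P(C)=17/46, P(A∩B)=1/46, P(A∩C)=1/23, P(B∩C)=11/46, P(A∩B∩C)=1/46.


P(A∪B∪C) = P(A)+P(B)+P(C) - P(AB)-P(AC)-P(BC) + P(ABC)
= 2/23+7/23+17/46 - 1/46-1/23-11/46 + 1/46
= 11/23

11/23


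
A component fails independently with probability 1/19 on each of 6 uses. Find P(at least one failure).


P(at least one) = 1 - P(none)
P(none) = (1 - 1/19)^6 = (18/19)^6 = 34012224/47045881
P(at least one) = 1 - 34012224/47045881 = 13033657/47045881

13033657/47045881


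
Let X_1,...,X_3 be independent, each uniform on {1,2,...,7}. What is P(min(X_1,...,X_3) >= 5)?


P(min >= 5) = P(all X_i >= 5) = (P(X_1 >= 5))^3
= (3/7)^3 = 27/343

27/343


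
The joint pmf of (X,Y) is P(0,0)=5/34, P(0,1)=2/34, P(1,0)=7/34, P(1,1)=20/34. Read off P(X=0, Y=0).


Read from table: P(X=0, Y=0) = 5/34

5/34


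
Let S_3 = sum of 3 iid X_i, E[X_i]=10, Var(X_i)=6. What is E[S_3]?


E[S_n] = n*E[X_1] = 3*10 = 30

30


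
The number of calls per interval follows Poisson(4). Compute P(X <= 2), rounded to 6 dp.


P(X<=2) = e^(-4)*4^0/0! + e^(-4)*4^1/1! + e^(-4)*4^2/2!
≈ 0.0183156389 + 0.0732625556 + 0.1465251111
= 0.2381033056
≈ 0.238103

0.238103


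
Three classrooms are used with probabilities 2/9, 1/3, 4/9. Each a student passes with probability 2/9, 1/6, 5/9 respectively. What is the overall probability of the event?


P(A) = P(A|B1)P(B1) + P(A|B2)P(B2) + P(A|B3)P(B3)
= 2/9*2/9 + 1/6*1/3 + 5/9*4/9
= 4/81 + 1/18 + 20/81 = 19/54

19/54


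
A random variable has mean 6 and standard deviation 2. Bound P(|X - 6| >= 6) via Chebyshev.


k = 6/2 = 3
Chebyshev: P(|X-mu| >= k*sigma) <= 1/k^2 = 1/3^2 = 1/9

1/9


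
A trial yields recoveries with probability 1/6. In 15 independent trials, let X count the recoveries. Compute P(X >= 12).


P(X>=12) = P(X=12) + P(X=13) + P(X=14) + P(X=15)
= 56875/470184984576 + 875/156728328192 + 25/156728328192 + 1/470184984576
= 7447/58773123072

7447/58773123072


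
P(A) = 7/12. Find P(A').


P(A') = 1 - P(A) = 1 - 7/12 = 5/12

5/12


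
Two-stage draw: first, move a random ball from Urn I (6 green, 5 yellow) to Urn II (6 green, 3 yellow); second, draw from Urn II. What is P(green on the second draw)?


P(transfer green) = 6/11; P(transfer yellow) = 5/11
If green transferred: Urn II has 7 green of 10, so P(green|green moved) = 7/10
If yellow transferred: Urn II has 6 green of 10, so P(green|yellow moved) = 3/5
By total probability: P(green) = 6/11*7/10 + 5/11*3/5 = 36/55

36/55


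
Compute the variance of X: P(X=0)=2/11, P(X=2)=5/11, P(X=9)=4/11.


E[X] = 46/11, E[X^2] = 344/11
Var(X) = E[X^2] - (E[X])^2 = 344/11 - (46/11)^2 = 1668/121

1668/121


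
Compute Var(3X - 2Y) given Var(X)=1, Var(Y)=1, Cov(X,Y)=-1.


Var(3X - 2Y) = 3^2*Var(X) + (-2)^2*Var(Y) + 2*3*(-2)*Cov(X,Y)
= 9*1 + 4*1 - 12*(-1)
= 9 + 4 + 12 = 25

25


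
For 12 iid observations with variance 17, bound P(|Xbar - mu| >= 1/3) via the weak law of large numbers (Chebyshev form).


Var(Xbar) = Var(X)/n = 17/12
Chebyshev: P(|Xbar-mu| >= 1/3) <= Var(Xbar)/(1/3)^2 = (17/12)/(1/9) = 51/4
Bound exceeds 1, so trivial bound: 1

1


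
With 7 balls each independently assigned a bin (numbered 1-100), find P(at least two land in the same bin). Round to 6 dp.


P(all different) = prod((100-i)/100 for i=0..6) = 0.806781
P(at least one match) = 1 - 0.806781 = 0.193219

0.193219


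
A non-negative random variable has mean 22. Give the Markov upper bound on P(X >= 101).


Markov: P(X >= a) <= E[X]/a
P(X >= 101) <= 22/101

22/101


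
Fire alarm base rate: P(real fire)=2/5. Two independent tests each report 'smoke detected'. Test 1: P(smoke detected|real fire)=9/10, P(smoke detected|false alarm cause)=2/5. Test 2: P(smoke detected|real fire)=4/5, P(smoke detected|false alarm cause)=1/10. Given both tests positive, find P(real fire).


After test 1: P(+) = 9/10*2/5 + 2/5*3/5 = 3/5
P(B|+) = (9/25)/(3/5) = 3/5
After test 2 (use post1 as new prior): P(+) = 4/5*3/5 + 1/10*2/5 = 13/25
P(B|+,+) = (12/25)/(13/25) = 12/13

12/13


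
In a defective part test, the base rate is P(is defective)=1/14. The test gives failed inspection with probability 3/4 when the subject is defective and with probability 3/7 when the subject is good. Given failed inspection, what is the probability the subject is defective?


P(A) = P(A|B)P(B) + P(A|B')P(B') = 3/4*1/14 + 3/7*13/14 = 177/392
P(B|A) = P(A|B)P(B)/P(A) = (3/56)/(177/392) = 7/59

7/59


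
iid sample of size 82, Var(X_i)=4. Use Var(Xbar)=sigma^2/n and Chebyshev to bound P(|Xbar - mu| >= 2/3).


Var(Xbar) = Var(X)/n = 4/82
Chebyshev: P(|Xbar-mu| >= 2/3) <= Var(Xbar)/(2/3)^2 = (2/41)/(4/9) = 9/82

9/82


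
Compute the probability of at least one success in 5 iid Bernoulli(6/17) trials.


P(at least one) = 1 - P(none)
P(none) = (1 - 6/17)^5 = (11/17)^5 = 161051/1419857
P(at least one) = 1 - 161051/1419857 = 1258806/1419857

1258806/1419857


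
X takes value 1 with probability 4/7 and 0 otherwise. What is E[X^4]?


For Bernoulli: X in {0,1}
E[X^4] = 0^4*(1-4/7) + 1^4*4/7 = 4/7

4/7


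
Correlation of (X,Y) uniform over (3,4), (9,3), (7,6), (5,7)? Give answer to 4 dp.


Cov(X,Y) = -1.0000, Var(X) = 5.0000, Var(Y) = 2.5000
rho = Cov/(sqrt(VarX)*sqrt(VarY)) = -0.2828

-0.2828


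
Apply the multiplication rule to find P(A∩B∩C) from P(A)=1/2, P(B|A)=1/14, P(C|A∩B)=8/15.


P(A∩B∩C) = P(A) * P(B|A) * P(C|A∩B)
= 1/2 * 1/14 * 8/15
= 1/28 * 8/15 = 2/105

2/105


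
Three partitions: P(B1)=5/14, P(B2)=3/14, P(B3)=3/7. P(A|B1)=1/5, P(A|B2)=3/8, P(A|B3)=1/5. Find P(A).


P(A) = P(A|B1)P(B1) + P(A|B2)P(B2) + P(A|B3)P(B3)
= 1/5*5/14 + 3/8*3/14 + 1/5*3/7
= 1/14 + 9/112 + 3/35 = 19/80

19/80


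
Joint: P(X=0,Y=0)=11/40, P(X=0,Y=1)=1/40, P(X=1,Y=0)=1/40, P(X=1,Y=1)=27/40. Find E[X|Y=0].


P(Y=0) = 12/40
E[X|Y=0] = (0*11 + 1*1)/12 = 1/12

1/12


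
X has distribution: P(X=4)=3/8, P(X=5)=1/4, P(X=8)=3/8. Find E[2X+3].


E[2X+3] = sum(g(x)*P(x))
= 11*3/8 + 13*1/4 + 19*3/8
= 29/2

29/2


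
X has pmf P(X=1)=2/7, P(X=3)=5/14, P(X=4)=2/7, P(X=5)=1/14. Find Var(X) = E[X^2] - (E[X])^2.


E[X] = 20/7, E[X^2] = 69/7
Var(X) = E[X^2] - (E[X])^2 = 69/7 - (20/7)^2 = 83/49

83/49


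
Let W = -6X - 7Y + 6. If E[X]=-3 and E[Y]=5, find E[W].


E[-6X - 7Y + 6] = -6*E[X] - 7*E[Y] + 6
= (-6)*(-3) + (-7)*(5) + (6)
= 18 - 35 + 6 = -11

-11


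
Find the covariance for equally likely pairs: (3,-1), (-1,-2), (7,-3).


E[X]=3, E[Y]=-2, E[XY]=-22/3
Cov(X,Y) = E[XY] - E[X]E[Y] = -22/3 - 3*-2 = -4/3

-4/3


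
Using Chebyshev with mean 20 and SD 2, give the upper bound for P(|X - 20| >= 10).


k = 10/2 = 5
Chebyshev: P(|X-mu| >= k*sigma) <= 1/k^2 = 1/5^2 = 1/25

1/25


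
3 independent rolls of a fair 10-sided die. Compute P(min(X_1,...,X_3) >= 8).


P(min >= 8) = P(all X_i >= 8) = (P(X_1 >= 8))^3
= (3/10)^3 = 27/1000

27/1000


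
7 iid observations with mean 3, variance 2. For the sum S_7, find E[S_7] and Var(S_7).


E[S_n] = n*mu = 7*3 = 21
Var(S_n) = n*sigma^2 = 7*2 = 14

E[S_7]=21, Var(S_7)=14


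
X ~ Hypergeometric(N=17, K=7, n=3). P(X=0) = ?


P(X=0) = C(7,0)*C(10,3) / C(17,3)
= 1*120 / 680
= 120/680 = 3/17

3/17


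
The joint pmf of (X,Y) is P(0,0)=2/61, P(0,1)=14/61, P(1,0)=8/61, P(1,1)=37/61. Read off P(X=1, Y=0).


Read from table: P(X=1, Y=0) = 8/61

8/61


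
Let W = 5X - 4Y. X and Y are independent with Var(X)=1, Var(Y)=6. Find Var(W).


Independence => Cov(X,Y)=0
Var(5X - 4Y) = 5^2*Var(X) + (-4)^2*Var(Y)
= 25*1 + 16*6 = 121

121


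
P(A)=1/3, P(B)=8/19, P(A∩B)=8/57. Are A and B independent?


P(A)*P(B) = 1/3*8/19 = 8/57
P(A∩B) = 8/57, which equals P(A)P(B), so independent

Yes, A and B are independent


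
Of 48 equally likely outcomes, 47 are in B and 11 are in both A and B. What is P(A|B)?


P(A|B) = P(A∩B)/P(B) = (11/48)/(47/48) = 11/47

11/47


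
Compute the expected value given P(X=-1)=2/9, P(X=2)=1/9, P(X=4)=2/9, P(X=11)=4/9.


E[X] = sum(x * P(x))
= -1*2/9 + 2*1/9 + 4*2/9 + 11*4/9
= 52/9

52/9


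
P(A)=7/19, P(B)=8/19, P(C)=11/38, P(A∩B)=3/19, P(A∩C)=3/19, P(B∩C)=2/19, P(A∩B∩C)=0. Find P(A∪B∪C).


P(A∪B∪C) = P(A)+P(B)+P(C) - P(AB)-P(AC)-P(BC) + P(ABC)
= 7/19+8/19+11/38 - 3/19-3/19-2/19 + 0
= 25/38

25/38


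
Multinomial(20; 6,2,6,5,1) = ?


20! = 2432902008176640000
Denominator: 6!=720 * 2!=2 * 6!=720 * 5!=120 * 1!=1
Coefficient = 2432902008176640000 / 124416000 = 19554575040

19554575040


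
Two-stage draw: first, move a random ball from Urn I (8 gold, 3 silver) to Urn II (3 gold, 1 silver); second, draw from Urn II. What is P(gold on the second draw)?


P(transfer gold) = 8/11; P(transfer silver) = 3/11
If gold transferred: Urn II has 4 gold of 5, so P(gold|gold moved) = 4/5
If silver transferred: Urn II has 3 gold of 5, so P(gold|silver moved) = 3/5
By total probability: P(gold) = 8/11*4/5 + 3/11*3/5 = 41/55

41/55


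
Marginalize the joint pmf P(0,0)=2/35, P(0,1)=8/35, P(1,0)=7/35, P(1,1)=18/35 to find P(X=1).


P(X=1) = P(1,0)+P(1,1) = 7/35 + 18/35 = 25/35 = 5/7

5/7


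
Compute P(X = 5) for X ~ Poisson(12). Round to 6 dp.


P(X=5) = e^(-12) * 12^5 / 5!
≈ 0.000006144212353 * 248832 / 120
≈ 0.012741

0.012741


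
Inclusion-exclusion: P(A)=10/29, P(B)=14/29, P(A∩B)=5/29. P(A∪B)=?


P(A∪B) = P(A) + P(B) - P(A∩B)
= 10/29 + 14/29 - 5/29 = 19/29

19/29


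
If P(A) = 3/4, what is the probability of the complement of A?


P(A') = 1 - P(A) = 1 - 3/4 = 1/4

1/4


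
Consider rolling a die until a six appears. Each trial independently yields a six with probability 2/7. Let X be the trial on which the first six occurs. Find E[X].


For geometric (trials until first success), E[X] = 1/p = 1/(2/7) = 7/2

7/2


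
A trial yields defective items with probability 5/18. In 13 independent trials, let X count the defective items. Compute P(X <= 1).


P(X<=1) = P(X=0) + P(X=1)
= 302875106592253/20822964865671168 + 1514375532961265/20822964865671168
= 302875106592253/3470494144278528

302875106592253/3470494144278528


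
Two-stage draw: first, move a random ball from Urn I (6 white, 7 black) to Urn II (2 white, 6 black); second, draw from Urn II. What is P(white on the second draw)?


P(transfer white) = 6/13; P(transfer black) = 7/13
If white transferred: Urn II has 3 white of 9, so P(white|white moved) = 1/3
If black transferred: Urn II has 2 white of 9, so P(white|black moved) = 2/9
By total probability: P(white) = 6/13*1/3 + 7/13*2/9 = 32/117

32/117


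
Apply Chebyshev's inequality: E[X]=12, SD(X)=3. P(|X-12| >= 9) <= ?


k = 9/3 = 3
Chebyshev: P(|X-mu| >= k*sigma) <= 1/k^2 = 1/3^2 = 1/9

1/9


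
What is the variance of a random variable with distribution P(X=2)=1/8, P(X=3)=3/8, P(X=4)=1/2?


E[X] = 27/8, E[X^2] = 95/8
Var(X) = E[X^2] - (E[X])^2 = 95/8 - (27/8)^2 = 31/64

31/64


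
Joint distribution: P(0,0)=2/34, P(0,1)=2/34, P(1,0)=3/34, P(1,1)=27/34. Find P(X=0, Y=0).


Read from table: P(X=0, Y=0) = 2/34 = 1/17

1/17


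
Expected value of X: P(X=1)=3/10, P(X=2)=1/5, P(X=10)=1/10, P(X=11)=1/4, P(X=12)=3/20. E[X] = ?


E[X] = sum(x * P(x))
= 1*3/10 + 2*1/5 + 10*1/10 + 11*1/4 + 12*3/20
= 25/4

25/4


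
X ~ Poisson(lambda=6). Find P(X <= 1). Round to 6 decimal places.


P(X<=1) = e^(-6)*6^0/0! + e^(-6)*6^1/1!
≈ 0.0024787522 + 0.0148725131
= 0.0173512653
≈ 0.017351

0.017351


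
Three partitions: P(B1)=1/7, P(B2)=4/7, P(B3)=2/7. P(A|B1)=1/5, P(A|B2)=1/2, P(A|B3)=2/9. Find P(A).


P(A) = P(A|B1)P(B1) + P(A|B2)P(B2) + P(A|B3)P(B3)
= 1/5*1/7 + 1/2*4/7 + 2/9*2/7
= 1/35 + 2/7 + 4/63 = 17/45

17/45


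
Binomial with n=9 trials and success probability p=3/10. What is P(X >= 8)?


P(X>=8) = P(X=8) + P(X=9)
= 413343/1000000000 + 19683/1000000000
= 216513/500000000

216513/500000000


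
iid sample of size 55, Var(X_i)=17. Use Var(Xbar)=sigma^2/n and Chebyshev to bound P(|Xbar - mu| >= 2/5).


Var(Xbar) = Var(X)/n = 17/55
Chebyshev: P(|Xbar-mu| >= 2/5) <= Var(Xbar)/(2/5)^2 = (17/55)/(4/25) = 85/44
Bound exceeds 1, so trivial bound: 1

1


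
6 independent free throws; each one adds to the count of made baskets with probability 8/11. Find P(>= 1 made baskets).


P(at least one) = 1 - P(none)
P(none) = (1 - 8/11)^6 = (3/11)^6 = 729/1771561
P(at least one) = 1 - 729/1771561 = 1770832/1771561

1770832/1771561


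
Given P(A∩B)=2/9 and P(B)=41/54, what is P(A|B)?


P(A|B) = P(A∩B)/P(B) = (24/108)/(82/108) = 24/82 = 12/41

12/41


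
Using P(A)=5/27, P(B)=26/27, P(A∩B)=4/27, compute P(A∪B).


P(A∪B) = P(A) + P(B) - P(A∩B)
= 5/27 + 26/27 - 4/27 = 1

1


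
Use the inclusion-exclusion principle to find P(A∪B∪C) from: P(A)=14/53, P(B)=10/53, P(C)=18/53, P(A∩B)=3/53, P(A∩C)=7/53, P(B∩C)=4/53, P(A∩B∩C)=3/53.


P(A∪B∪C) = P(A)+P(B)+P(C) - P(AB)-P(AC)-P(BC) + P(ABC)
= 14/53+10/53+18/53 - 3/53-7/53-4/53 + 3/53
= 31/53

31/53


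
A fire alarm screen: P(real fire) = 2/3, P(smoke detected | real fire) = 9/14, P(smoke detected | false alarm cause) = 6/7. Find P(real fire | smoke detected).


P(A) = P(A|B)P(B) + P(A|B')P(B') = 9/14*2/3 + 6/7*1/3 = 5/7
P(B|A) = P(A|B)P(B)/P(A) = (3/7)/(5/7) = 3/5

3/5


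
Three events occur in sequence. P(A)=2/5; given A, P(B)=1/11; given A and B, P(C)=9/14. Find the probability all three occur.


P(A∩B∩C) = P(A) * P(B|A) * P(C|A∩B)
= 2/5 * 1/11 * 9/14
= 2/55 * 9/14 = 9/385

9/385


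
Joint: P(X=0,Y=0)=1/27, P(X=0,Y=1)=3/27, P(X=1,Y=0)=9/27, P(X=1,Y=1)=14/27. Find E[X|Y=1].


P(Y=1) = 17/27
E[X|Y=1] = (0*3 + 1*14)/17 = 14/17

14/17


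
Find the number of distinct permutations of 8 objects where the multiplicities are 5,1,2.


8! = 40320
Denominator: 5!=120 * 1!=1 * 2!=2
Coefficient = 40320 / 240 = 168

168


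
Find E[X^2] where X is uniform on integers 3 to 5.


E[X^2] = (1/3) * sum(x^2 for x=3..5)
= 50/3

50/3


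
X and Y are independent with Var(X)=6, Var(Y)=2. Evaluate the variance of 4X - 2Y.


Independence => Cov(X,Y)=0
Var(4X - 2Y) = 4^2*Var(X) + (-2)^2*Var(Y)
= 16*6 + 4*2 = 104

104


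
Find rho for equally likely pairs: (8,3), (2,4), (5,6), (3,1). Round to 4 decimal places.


Cov(X,Y) = 0.5000, Var(X) = 5.2500, Var(Y) = 3.2500
rho = Cov/(sqrt(VarX)*sqrt(VarY)) = 0.1210

0.1210


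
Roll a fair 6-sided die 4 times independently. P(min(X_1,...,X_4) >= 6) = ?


P(min >= 6) = P(all X_i >= 6) = (P(X_1 >= 6))^4
= (1/6)^4 = 1/1296

1/1296


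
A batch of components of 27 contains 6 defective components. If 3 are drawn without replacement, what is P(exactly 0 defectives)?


P(X=0) = C(6,0)*C(21,3) / C(27,3)
= 1*1330 / 2925
= 1330/2925 = 266/585

266/585


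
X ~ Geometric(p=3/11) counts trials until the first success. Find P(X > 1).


P(X > 1) = P(first 1 trials all fail) = (1-p)^1 = (8/11)^1 = 8/11

8/11


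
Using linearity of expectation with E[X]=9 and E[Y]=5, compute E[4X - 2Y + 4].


E[4X - 2Y + 4] = 4*E[X] - 2*E[Y] + 4
= (4)*(9) + (-2)*(5) + (4)
= 36 - 10 + 4 = 30

30


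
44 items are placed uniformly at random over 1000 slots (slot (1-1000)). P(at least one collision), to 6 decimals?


P(all different) = prod((1000-i)/1000 for i=0..43) = 0.382884
P(at least one match) = 1 - 0.382884 = 0.617116

0.617116


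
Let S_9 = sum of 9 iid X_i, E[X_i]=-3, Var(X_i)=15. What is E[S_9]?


E[S_n] = n*E[X_1] = 9*-3 = -27

-27


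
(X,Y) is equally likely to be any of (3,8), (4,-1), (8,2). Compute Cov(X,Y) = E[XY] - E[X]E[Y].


E[X]=5, E[Y]=3, E[XY]=12
Cov(X,Y) = E[XY] - E[X]E[Y] = 12 - 5*3 = -3

-3


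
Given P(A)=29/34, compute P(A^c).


P(A') = 1 - P(A) = 1 - 29/34 = 5/34

5/34


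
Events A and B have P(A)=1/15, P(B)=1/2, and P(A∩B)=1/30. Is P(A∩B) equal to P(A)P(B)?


P(A)*P(B) = 1/15*1/2 = 1/30
P(A∩B) = 1/30, which equals P(A)P(B), so independent

Yes, A and B are independent


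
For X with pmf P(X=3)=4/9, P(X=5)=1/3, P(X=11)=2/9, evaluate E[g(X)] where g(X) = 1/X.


E[1/X] = sum(g(x)*P(x))
= 1/3*4/9 + 1/5*1/3 + 1/11*2/9
= 349/1485

349/1485
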